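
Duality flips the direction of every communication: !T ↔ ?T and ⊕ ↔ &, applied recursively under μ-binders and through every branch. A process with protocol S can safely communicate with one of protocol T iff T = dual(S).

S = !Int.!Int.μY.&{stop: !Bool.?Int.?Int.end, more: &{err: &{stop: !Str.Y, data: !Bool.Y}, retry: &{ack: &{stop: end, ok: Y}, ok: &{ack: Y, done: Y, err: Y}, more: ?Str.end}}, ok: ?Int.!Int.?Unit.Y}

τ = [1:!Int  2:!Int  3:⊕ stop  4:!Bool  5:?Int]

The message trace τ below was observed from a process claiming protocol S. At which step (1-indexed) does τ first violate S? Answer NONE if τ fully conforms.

3

[1] !Int  ✓  residual = !Int.μY.…
[2] !Int  ✓  residual = μY.…
[3] got ⊕ stop, protocol expects & stop or & more or & ok  ✗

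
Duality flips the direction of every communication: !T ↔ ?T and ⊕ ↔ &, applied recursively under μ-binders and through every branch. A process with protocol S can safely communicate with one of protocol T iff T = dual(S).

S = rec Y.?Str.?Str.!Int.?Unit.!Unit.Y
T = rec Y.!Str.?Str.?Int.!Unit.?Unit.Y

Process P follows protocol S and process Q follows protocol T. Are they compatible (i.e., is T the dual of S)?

NO

rec Y vs rec Y  ok (μ self-dual)
  ?Str vs !Str  ok
    ?Str vs ?Str  ✗ same direction on both sides — not dual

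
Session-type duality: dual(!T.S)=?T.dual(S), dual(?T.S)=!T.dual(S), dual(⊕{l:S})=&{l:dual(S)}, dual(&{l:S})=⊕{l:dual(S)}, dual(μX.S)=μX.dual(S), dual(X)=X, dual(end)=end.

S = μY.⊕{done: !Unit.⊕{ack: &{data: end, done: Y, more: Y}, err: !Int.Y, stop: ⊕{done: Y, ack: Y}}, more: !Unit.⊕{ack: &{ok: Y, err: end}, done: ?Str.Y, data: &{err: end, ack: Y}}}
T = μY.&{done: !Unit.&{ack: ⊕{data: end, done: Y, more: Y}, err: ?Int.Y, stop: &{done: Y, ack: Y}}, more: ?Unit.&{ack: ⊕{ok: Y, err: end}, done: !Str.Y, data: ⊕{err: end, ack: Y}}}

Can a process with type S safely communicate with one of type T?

NO

μY ‖ μY  ✓ (binder kept)
  ⊕{done,more} ‖ &{done,more}  ✓ same labels
    case done:
      !Unit ‖ !Unit  ✗ same direction on both sides — not dual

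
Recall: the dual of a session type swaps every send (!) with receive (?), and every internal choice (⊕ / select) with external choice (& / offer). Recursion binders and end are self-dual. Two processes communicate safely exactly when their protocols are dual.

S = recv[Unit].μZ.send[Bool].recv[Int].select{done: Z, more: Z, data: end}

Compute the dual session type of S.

send[Unit].μZ.recv[Bool].send[Int].offer{done: Z, more: Z, data: end}

recv[Unit] ↦ send[Unit]
  μZ ↦ μZ  (rec unchanged)
    send[Bool] ↦ recv[Bool]
      recv[Int] ↦ send[Int]
        select{done,more,data} ↦ offer{done,more,data}  (internal→external)
          [done]
            Z ↦ Z
          [more]
            Z ↦ Z
          [data]
            end ↦ end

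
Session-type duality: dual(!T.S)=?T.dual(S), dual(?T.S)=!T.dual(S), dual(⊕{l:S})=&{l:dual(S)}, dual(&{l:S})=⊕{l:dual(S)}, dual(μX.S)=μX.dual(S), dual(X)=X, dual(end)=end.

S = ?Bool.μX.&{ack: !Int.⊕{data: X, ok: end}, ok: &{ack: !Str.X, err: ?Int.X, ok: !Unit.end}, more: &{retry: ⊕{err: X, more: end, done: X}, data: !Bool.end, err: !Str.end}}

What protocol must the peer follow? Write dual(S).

!Bool.μX.⊕{ack: ?Int.&{data: X, ok: end}, ok: ⊕{ack: ?Str.X, err: !Int.X, ok: ?Unit.end}, more: ⊕{retry: &{err: X, more: end, done: X}, data: ?Bool.end, err: ?Str.end}}

?Bool ↦ !Bool
  μX ↦ μX  (binder kept)
    &{ack,ok,more} ↦ ⊕{ack,ok,more}  (&→⊕)
      [ack]
        !Int ↦ ?Int
          ⊕{data,ok} ↦ &{data,ok}  (⊕→&)
            [data]
              dual(X) = X
            [ok]
              dual(end) = end
      [ok]
        &{ack,err,ok} ↦ ⊕{ack,err,ok}  (&→⊕)
          [ack]
            !Str ↦ ?Str
              dual(X) = X
          [err]
            ?Int ↦ !Int
              dual(X) = X
          [ok]
            !Unit ↦ ?Unit
              dual(end) = end
      [more]
        &{retry,data,err} ↦ ⊕{retry,data,err}  (&→⊕)
          [retry]
            ⊕{err,more,done} ↦ &{err,more,done}  (⊕→&)
              [err]
                dual(X) = X
              [more]
                dual(end) = end
              [done]
                dual(X) = X
          [data]
            !Bool ↦ ?Bool
              dual(end) = end
          [err]
            !Str ↦ ?Str
              dual(end) = end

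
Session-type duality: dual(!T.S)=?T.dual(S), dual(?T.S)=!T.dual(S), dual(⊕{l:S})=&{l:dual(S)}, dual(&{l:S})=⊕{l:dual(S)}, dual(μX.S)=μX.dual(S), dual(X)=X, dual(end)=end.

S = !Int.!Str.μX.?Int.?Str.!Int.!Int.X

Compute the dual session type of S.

!Int → ?Int
  !Str → ?Str
    μX → μX  (rec unchanged)
      ?Int → !Int
        ?Str → !Str
          !Int → ?Int
            !Int → ?Int
              X self-dual

?Int.?Str.μX.!Int.!Str.?Int.?Int.X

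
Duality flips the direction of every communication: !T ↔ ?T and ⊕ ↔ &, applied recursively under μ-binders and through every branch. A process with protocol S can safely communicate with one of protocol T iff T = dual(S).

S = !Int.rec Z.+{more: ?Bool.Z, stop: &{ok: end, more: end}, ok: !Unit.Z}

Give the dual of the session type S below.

?Int.rec Z.&{more: !Bool.Z, stop: +{ok: end, more: end}, ok: ?Unit.Z}

!Int ↦ ?Int
  rec Z ↦ rec Z  (rec unchanged)
    +{more,stop,ok} ↦ &{more,stop,ok}  (⊕→&)
      • more:
        ?Bool ↦ !Bool
          Z self-dual
      • stop:
        &{ok,more} ↦ +{ok,more}  (&→⊕)
          • ok:
            end self-dual
          • more:
            end self-dual
      • ok:
        !Unit ↦ ?Unit
          Z self-dual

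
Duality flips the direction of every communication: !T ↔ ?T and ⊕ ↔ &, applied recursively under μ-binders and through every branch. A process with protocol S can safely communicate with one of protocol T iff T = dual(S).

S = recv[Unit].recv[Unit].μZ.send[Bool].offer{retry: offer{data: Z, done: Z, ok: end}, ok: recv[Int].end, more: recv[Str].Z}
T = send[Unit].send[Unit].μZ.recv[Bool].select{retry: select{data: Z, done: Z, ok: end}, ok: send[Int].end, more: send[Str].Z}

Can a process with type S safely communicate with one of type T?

recv[Unit] | send[Unit]  ✓
  recv[Unit] | send[Unit]  ✓
    μZ | μZ  ✓ (rec unchanged)
      send[Bool] | recv[Bool]  ✓
        offer{retry,ok,more} | select{retry,ok,more}  ✓ same labels
          [retry]
            offer{data,done,ok} | select{data,done,ok}  ✓ same labels
              [data]
                Z | Z  ✓
              [done]
                Z | Z  ✓
              [ok]
                end | end  ✓
          [ok]
            recv[Int] | send[Int]  ✓
              end | end  ✓
          [more]
            recv[Str] | send[Str]  ✓
              Z | Z  ✓

YES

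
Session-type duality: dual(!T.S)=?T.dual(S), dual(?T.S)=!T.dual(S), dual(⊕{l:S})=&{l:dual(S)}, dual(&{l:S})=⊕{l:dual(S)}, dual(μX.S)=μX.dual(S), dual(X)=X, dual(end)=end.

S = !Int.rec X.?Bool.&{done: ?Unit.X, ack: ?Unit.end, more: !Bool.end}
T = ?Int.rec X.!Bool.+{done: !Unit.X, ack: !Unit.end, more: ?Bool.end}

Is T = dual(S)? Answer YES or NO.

!Int vs ?Int  match
  rec X vs rec X  match (binder kept)
    ?Bool vs !Bool  match
      &{done,ack,more} vs +{done,ack,more}  match labels match
        • done:
          ?Unit vs !Unit  match
            X vs X  match
        • ack:
          ?Unit vs !Unit  match
            end vs end  match
        • more:
          !Bool vs ?Bool  match
            end vs end  match

YES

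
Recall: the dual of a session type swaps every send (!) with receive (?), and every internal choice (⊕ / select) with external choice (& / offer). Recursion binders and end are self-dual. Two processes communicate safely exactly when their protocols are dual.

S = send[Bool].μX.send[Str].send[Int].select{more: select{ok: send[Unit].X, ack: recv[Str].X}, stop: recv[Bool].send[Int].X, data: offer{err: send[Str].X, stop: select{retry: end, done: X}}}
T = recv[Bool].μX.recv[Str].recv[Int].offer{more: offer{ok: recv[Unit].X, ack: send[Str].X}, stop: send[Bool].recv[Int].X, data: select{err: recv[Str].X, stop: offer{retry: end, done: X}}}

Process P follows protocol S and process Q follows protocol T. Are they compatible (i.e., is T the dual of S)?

YES

send[Bool] vs recv[Bool]  match
  μX vs μX  match (μ self-dual)
    send[Str] vs recv[Str]  match
      send[Int] vs recv[Int]  match
        select{more,stop,data} vs offer{more,stop,data}  match same labels
          case more:
            select{ok,ack} vs offer{ok,ack}  match same labels
              case ok:
                send[Unit] vs recv[Unit]  match
                  X vs X  match
              case ack:
                recv[Str] vs send[Str]  match
                  X vs X  match
          case stop:
            recv[Bool] vs send[Bool]  match
              send[Int] vs recv[Int]  match
                X vs X  match
          case data:
            offer{err,stop} vs select{err,stop}  match same labels
              case err:
                send[Str] vs recv[Str]  match
                  X vs X  match
              case stop:
                select{retry,done} vs offer{retry,done}  match same labels
                  case retry:
                    end vs end  match
                  case done:
                    X vs X  match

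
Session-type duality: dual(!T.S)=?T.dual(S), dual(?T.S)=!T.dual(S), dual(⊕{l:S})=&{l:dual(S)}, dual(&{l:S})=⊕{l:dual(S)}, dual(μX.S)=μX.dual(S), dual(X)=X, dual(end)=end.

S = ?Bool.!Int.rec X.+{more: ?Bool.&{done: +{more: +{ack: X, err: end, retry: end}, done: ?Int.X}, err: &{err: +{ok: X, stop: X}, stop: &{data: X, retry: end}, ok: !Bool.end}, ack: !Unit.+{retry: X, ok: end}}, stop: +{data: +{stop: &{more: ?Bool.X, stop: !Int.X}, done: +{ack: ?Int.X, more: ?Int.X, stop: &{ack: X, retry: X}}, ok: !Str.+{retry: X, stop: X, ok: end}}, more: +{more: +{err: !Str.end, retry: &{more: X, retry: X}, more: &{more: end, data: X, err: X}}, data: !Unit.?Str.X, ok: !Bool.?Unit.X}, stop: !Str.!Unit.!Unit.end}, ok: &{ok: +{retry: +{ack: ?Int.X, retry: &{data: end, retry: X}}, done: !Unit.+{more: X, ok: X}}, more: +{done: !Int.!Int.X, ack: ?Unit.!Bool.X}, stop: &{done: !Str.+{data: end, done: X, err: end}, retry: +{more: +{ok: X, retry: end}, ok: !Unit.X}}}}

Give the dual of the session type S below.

!Bool.?Int.rec X.&{more: !Bool.+{done: &{more: &{ack: X, err: end, retry: end}, done: !Int.X}, err: +{err: &{ok: X, stop: X}, stop: +{data: X, retry: end}, ok: ?Bool.end}, ack: ?Unit.&{retry: X, ok: end}}, stop: &{data: &{stop: +{more: !Bool.X, stop: ?Int.X}, done: &{ack: !Int.X, more: !Int.X, stop: +{ack: X, retry: X}}, ok: ?Str.&{retry: X, stop: X, ok: end}}, more: &{more: &{err: ?Str.end, retry: +{more: X, retry: X}, more: +{more: end, data: X, err: X}}, data: ?Unit.!Str.X, ok: ?Bool.!Unit.X}, stop: ?Str.?Unit.?Unit.end}, ok: +{ok: &{retry: &{ack: !Int.X, retry: +{data: end, retry: X}}, done: ?Unit.&{more: X, ok: X}}, more: &{done: ?Int.?Int.X, ack: !Unit.?Bool.X}, stop: +{done: ?Str.&{data: end, done: X, err: end}, retry: &{more: &{ok: X, retry: end}, ok: ?Unit.X}}}}

?Bool = !Bool
  !Int = ?Int
    rec X = rec X  (μ self-dual)
      +{more,stop,ok} = &{more,stop,ok}  (⊕→&)
        • more:
          ?Bool = !Bool
            &{done,err,ack} = +{done,err,ack}  (offer→select)
              • done:
                +{more,done} = &{more,done}  (⊕→&)
                  • more:
                    +{ack,err,retry} = &{ack,err,retry}  (⊕→&)
                      • ack:
                        X self-dual
                      • err:
                        end self-dual
                      • retry:
                        end self-dual
                  • done:
                    ?Int = !Int
                      X self-dual
              • err:
                &{err,stop,ok} = +{err,stop,ok}  (offer→select)
                  • err:
                    +{ok,stop} = &{ok,stop}  (⊕→&)
                      • ok:
                        X self-dual
                      • stop:
                        X self-dual
                  • stop:
                    &{data,retry} = +{data,retry}  (offer→select)
                      • data:
                        X self-dual
                      • retry:
                        end self-dual
                  • ok:
                    !Bool = ?Bool
                      end self-dual
              • ack:
                !Unit = ?Unit
                  +{retry,ok} = &{retry,ok}  (⊕→&)
                    • retry:
                      X self-dual
                    • ok:
                      end self-dual
        • stop:
          +{data,more,stop} = &{data,more,stop}  (⊕→&)
            • data:
              +{stop,done,ok} = &{stop,done,ok}  (⊕→&)
                • stop:
                  &{more,stop} = +{more,stop}  (offer→select)
                    • more:
                      ?Bool = !Bool
                        X self-dual
                    • stop:
                      !Int = ?Int
                        X self-dual
                • done:
                  +{ack,more,stop} = &{ack,more,stop}  (⊕→&)
                    • ack:
                      ?Int = !Int
                        X self-dual
                    • more:
                      ?Int = !Int
                        X self-dual
                    • stop:
                      &{ack,retry} = +{ack,retry}  (offer→select)
                        • ack:
                          X self-dual
                        • retry:
                          X self-dual
                • ok:
                  !Str = ?Str
                    +{retry,stop,ok} = &{retry,stop,ok}  (⊕→&)
                      • retry:
                        X self-dual
                      • stop:
                        X self-dual
                      • ok:
                        end self-dual
            • more:
              +{more,data,ok} = &{more,data,ok}  (⊕→&)
                • more:
                  +{err,retry,more} = &{err,retry,more}  (⊕→&)
                    • err:
                      !Str = ?Str
                        end self-dual
                    • retry:
                      &{more,retry} = +{more,retry}  (offer→select)
                        • more:
                          X self-dual
                        • retry:
                          X self-dual
                    • more:
                      &{more,data,err} = +{more,data,err}  (offer→select)
                        • more:
                          end self-dual
                        • data:
                          X self-dual
                        • err:
                          X self-dual
                • data:
                  !Unit = ?Unit
                    ?Str = !Str
                      X self-dual
                • ok:
                  !Bool = ?Bool
                    ?Unit = !Unit
                      X self-dual
            • stop:
              !Str = ?Str
                !Unit = ?Unit
                  !Unit = ?Unit
                    end self-dual
        • ok:
          &{ok,more,stop} = +{ok,more,stop}  (offer→select)
            • ok:
              +{retry,done} = &{retry,done}  (⊕→&)
                • retry:
                  +{ack,retry} = &{ack,retry}  (⊕→&)
                    • ack:
                      ?Int = !Int
                        X self-dual
                    • retry:
                      &{data,retry} = +{data,retry}  (offer→select)
                        • data:
                          end self-dual
                        • retry:
                          X self-dual
                • done:
                  !Unit = ?Unit
                    +{more,ok} = &{more,ok}  (⊕→&)
                      • more:
                        X self-dual
                      • ok:
                        X self-dual
            • more:
              +{done,ack} = &{done,ack}  (⊕→&)
                • done:
                  !Int = ?Int
                    !Int = ?Int
                      X self-dual
                • ack:
                  ?Unit = !Unit
                    !Bool = ?Bool
                      X self-dual
            • stop:
              &{done,retry} = +{done,retry}  (offer→select)
                • done:
                  !Str = ?Str
                    +{data,done,err} = &{data,done,err}  (⊕→&)
                      • data:
                        end self-dual
                      • done:
                        X self-dual
                      • err:
                        end self-dual
                • retry:
                  +{more,ok} = &{more,ok}  (⊕→&)
                    • more:
                      +{ok,retry} = &{ok,retry}  (⊕→&)
                        • ok:
                          X self-dual
                        • retry:
                          end self-dual
                    • ok:
                      !Unit = ?Unit
                        X self-dual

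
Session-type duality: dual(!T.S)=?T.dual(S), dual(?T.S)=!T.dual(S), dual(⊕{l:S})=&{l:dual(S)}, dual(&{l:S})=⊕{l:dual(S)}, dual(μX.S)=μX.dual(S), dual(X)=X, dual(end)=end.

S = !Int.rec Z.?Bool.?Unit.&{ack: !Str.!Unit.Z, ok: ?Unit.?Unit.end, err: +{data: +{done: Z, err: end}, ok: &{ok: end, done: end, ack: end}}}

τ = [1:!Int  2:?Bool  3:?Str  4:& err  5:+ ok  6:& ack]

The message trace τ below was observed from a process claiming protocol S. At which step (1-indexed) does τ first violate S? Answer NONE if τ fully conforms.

3

@1 !Int  match  cont: rec Z.…
@2 ?Bool  match  cont: ?Unit.&{ack: !Str.!Unit.rec Z.…, ok: ?Unit.?Unit.end, err: +{data: +{done: rec Z.…, err: end}, ok: &{ok: end, done: end, ack: end}}}
@3 got ?Str, protocol expects ?Unit  ✗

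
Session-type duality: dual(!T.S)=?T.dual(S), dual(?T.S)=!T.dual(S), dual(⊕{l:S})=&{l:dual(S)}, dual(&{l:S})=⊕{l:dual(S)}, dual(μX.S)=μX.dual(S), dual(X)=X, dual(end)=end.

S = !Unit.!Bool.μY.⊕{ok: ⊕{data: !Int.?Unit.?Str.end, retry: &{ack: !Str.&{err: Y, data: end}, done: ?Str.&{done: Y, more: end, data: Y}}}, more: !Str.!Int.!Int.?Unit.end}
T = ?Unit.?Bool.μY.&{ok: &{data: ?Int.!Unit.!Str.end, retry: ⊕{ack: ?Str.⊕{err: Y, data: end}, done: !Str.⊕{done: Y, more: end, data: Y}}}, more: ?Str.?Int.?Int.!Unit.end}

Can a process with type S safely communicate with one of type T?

YES

!Unit ‖ ?Unit  ✓
  !Bool ‖ ?Bool  ✓
    μY ‖ μY  ✓ (rec unchanged)
      ⊕{ok,more} ‖ &{ok,more}  ✓ same labels
        • ok:
          ⊕{data,retry} ‖ &{data,retry}  ✓ same labels
            • data:
              !Int ‖ ?Int  ✓
                ?Unit ‖ !Unit  ✓
                  ?Str ‖ !Str  ✓
                    end ‖ end  ✓
            • retry:
              &{ack,done} ‖ ⊕{ack,done}  ✓ same labels
                • ack:
                  !Str ‖ ?Str  ✓
                    &{err,data} ‖ ⊕{err,data}  ✓ same labels
                      • err:
                        Y ‖ Y  ✓
                      • data:
                        end ‖ end  ✓
                • done:
                  ?Str ‖ !Str  ✓
                    &{done,more,data} ‖ ⊕{done,more,data}  ✓ same labels
                      • done:
                        Y ‖ Y  ✓
                      • more:
                        end ‖ end  ✓
                      • data:
                        Y ‖ Y  ✓
        • more:
          !Str ‖ ?Str  ✓
            !Int ‖ ?Int  ✓
              !Int ‖ ?Int  ✓
                ?Unit ‖ !Unit  ✓
                  end ‖ end  ✓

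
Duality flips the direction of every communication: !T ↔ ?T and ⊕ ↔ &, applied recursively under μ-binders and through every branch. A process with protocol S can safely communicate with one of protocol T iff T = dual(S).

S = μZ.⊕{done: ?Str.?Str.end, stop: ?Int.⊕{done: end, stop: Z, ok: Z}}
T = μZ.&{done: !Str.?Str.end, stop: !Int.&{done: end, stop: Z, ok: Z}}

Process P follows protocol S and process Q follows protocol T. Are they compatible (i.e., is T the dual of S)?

NO

μZ vs μZ  match (binder kept)
  ⊕{done,stop} vs &{done,stop}  match label sets agree
    [done]
      ?Str vs !Str  match
        ?Str vs ?Str  ✗ same direction on both sides — not dual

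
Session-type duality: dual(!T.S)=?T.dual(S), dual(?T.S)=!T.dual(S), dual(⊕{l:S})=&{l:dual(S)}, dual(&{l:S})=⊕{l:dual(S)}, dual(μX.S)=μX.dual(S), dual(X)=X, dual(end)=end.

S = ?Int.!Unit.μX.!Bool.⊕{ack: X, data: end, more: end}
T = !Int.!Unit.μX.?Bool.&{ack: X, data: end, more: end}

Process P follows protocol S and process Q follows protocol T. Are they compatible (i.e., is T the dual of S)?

?Int | !Int  ok
  !Unit | !Unit  ✗ same direction on both sides — not dual

NO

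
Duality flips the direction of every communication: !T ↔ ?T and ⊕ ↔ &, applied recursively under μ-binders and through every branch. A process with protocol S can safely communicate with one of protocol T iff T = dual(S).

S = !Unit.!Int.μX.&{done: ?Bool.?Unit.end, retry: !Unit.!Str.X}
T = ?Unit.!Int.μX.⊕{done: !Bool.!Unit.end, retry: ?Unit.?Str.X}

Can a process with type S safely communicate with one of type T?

NO

!Unit ‖ ?Unit  match
  !Int ‖ !Int  ✗ same direction on both sides — not dual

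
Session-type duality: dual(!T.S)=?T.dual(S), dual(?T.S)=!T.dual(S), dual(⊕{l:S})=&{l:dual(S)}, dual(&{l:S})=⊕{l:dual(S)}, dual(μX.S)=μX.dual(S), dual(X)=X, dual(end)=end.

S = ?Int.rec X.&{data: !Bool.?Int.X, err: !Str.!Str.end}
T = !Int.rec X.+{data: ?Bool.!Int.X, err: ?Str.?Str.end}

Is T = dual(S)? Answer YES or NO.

YES

?Int vs !Int  match
  rec X vs rec X  match (rec unchanged)
    &{data,err} vs +{data,err}  match label sets agree
      [data]
        !Bool vs ?Bool  match
          ?Int vs !Int  match
            X vs X  match
      [err]
        !Str vs ?Str  match
          !Str vs ?Str  match
            end vs end  match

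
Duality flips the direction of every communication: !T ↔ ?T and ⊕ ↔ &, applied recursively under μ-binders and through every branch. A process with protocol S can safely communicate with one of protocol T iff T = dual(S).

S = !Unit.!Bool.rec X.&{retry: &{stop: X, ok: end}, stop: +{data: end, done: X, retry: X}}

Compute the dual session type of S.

!Unit = ?Unit
  !Bool = ?Bool
    rec X = rec X  (μ self-dual)
      &{retry,stop} = +{retry,stop}  (offer→select)
        [retry]
          &{stop,ok} = +{stop,ok}  (offer→select)
            [stop]
              X self-dual
            [ok]
              end self-dual
        [stop]
          +{data,done,retry} = &{data,done,retry}  (select→offer)
            [data]
              end self-dual
            [done]
              X self-dual
            [retry]
              X self-dual

?Unit.?Bool.rec X.+{retry: +{stop: X, ok: end}, stop: &{data: end, done: X, retry: X}}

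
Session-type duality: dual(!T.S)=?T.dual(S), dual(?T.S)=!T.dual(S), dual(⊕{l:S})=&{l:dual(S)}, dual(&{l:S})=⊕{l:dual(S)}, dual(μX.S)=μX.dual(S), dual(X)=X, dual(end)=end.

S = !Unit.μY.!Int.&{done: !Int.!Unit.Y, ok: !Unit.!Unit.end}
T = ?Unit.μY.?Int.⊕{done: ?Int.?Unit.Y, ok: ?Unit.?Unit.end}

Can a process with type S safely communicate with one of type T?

!Unit vs ?Unit  ok
  μY vs μY  ok (μ self-dual)
    !Int vs ?Int  ok
      &{done,ok} vs ⊕{done,ok}  ok label sets agree
        case done:
          !Int vs ?Int  ok
            !Unit vs ?Unit  ok
              Y vs Y  ok
        case ok:
          !Unit vs ?Unit  ok
            !Unit vs ?Unit  ok
              end vs end  ok

YES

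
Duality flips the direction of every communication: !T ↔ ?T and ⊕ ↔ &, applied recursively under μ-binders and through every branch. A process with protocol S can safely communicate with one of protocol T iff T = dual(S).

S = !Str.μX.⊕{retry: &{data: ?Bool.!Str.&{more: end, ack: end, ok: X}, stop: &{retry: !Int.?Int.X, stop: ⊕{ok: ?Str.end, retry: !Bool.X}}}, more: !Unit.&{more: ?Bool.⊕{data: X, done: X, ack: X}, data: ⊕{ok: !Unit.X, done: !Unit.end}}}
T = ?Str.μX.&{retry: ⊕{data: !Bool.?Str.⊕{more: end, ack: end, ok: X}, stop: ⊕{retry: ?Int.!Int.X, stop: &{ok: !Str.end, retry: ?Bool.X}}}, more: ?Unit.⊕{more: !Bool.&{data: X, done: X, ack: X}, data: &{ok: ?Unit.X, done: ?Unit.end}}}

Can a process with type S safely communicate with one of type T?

YES

!Str ‖ ?Str  match
  μX ‖ μX  match (μ self-dual)
    ⊕{retry,more} ‖ &{retry,more}  match same labels
      [retry]
        &{data,stop} ‖ ⊕{data,stop}  match same labels
          [data]
            ?Bool ‖ !Bool  match
              !Str ‖ ?Str  match
                &{more,ack,ok} ‖ ⊕{more,ack,ok}  match same labels
                  [more]
                    end ‖ end  match
                  [ack]
                    end ‖ end  match
                  [ok]
                    X ‖ X  match
          [stop]
            &{retry,stop} ‖ ⊕{retry,stop}  match same labels
              [retry]
                !Int ‖ ?Int  match
                  ?Int ‖ !Int  match
                    X ‖ X  match
              [stop]
                ⊕{ok,retry} ‖ &{ok,retry}  match same labels
                  [ok]
                    ?Str ‖ !Str  match
                      end ‖ end  match
                  [retry]
                    !Bool ‖ ?Bool  match
                      X ‖ X  match
      [more]
        !Unit ‖ ?Unit  match
          &{more,data} ‖ ⊕{more,data}  match same labels
            [more]
              ?Bool ‖ !Bool  match
                ⊕{data,done,ack} ‖ &{data,done,ack}  match same labels
                  [data]
                    X ‖ X  match
                  [done]
                    X ‖ X  match
                  [ack]
                    X ‖ X  match
            [data]
              ⊕{ok,done} ‖ &{ok,done}  match same labels
                [ok]
                  !Unit ‖ ?Unit  match
                    X ‖ X  match
                [done]
                  !Unit ‖ ?Unit  match
                    end ‖ end  match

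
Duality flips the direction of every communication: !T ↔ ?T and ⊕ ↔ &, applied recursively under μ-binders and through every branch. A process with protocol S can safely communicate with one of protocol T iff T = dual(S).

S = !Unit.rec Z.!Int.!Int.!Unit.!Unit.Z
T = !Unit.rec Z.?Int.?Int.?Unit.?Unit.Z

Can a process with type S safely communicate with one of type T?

NO

!Unit vs !Unit  ✗ same direction on both sides — not dual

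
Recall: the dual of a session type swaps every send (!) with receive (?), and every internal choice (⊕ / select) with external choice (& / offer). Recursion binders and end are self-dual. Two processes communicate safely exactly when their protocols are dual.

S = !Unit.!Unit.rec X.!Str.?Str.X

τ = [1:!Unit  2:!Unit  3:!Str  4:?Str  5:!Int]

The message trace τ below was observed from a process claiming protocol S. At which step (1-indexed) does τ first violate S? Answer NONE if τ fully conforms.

@1 !Unit  match  state: !Unit.rec X.…
@2 !Unit  match  state: rec X.…
@3 !Str  match  state: ?Str.rec X.…
@4 ?Str  match  state: rec X.…
@5 got !Int, protocol expects !Str  ✗

5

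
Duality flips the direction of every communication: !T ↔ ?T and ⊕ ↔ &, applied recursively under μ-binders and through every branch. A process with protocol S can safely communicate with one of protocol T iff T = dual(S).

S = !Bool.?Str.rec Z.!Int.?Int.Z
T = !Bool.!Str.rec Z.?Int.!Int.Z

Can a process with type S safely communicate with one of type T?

NO

!Bool ‖ !Bool  ✗ same direction on both sides — not dual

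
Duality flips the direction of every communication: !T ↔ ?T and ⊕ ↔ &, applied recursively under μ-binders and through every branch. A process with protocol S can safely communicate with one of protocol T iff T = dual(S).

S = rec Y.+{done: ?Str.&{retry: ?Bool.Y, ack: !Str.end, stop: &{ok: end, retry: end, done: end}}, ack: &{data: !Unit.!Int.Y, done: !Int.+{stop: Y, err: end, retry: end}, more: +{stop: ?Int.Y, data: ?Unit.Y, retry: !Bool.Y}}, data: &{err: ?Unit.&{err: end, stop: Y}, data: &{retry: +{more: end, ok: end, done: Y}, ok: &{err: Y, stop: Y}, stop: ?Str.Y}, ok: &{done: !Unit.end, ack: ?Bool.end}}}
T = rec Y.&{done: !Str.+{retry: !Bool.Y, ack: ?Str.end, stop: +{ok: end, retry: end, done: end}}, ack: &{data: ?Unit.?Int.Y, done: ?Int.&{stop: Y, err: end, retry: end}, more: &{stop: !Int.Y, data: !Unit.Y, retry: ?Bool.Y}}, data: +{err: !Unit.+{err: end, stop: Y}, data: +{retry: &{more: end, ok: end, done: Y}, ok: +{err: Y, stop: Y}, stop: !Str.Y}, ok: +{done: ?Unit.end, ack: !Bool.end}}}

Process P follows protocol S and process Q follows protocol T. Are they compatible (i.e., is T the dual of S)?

NO

rec Y | rec Y  match (μ self-dual)
  +{done,ack,data} | &{done,ack,data}  match labels match
    • done:
      ?Str | !Str  match
        &{retry,ack,stop} | +{retry,ack,stop}  match labels match
          • retry:
            ?Bool | !Bool  match
              Y | Y  match
          • ack:
            !Str | ?Str  match
              end | end  match
          • stop:
            &{ok,retry,done} | +{ok,retry,done}  match labels match
              • ok:
                end | end  match
              • retry:
                end | end  match
              • done:
                end | end  match
    • ack:
      &{data,done,more} | &{data,done,more}  ✗ choice polarity not flipped — not dual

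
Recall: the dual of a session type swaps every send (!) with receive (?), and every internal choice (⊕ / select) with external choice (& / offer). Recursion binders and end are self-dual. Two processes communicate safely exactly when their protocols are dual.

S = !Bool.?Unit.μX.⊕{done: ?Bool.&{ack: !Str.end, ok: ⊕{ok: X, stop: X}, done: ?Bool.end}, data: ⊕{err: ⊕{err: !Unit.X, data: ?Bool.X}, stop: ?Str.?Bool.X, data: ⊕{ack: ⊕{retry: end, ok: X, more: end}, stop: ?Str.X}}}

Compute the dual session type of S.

!Bool = ?Bool
  ?Unit = !Unit
    μX = μX  (binder kept)
      ⊕{done,data} = &{done,data}  (internal→external)
        • done:
          ?Bool = !Bool
            &{ack,ok,done} = ⊕{ack,ok,done}  (offer→select)
              • ack:
                !Str = ?Str
                  dual(end) = end
              • ok:
                ⊕{ok,stop} = &{ok,stop}  (internal→external)
                  • ok:
                    dual(X) = X
                  • stop:
                    dual(X) = X
              • done:
                ?Bool = !Bool
                  dual(end) = end
        • data:
          ⊕{err,stop,data} = &{err,stop,data}  (internal→external)
            • err:
              ⊕{err,data} = &{err,data}  (internal→external)
                • err:
                  !Unit = ?Unit
                    dual(X) = X
                • data:
                  ?Bool = !Bool
                    dual(X) = X
            • stop:
              ?Str = !Str
                ?Bool = !Bool
                  dual(X) = X
            • data:
              ⊕{ack,stop} = &{ack,stop}  (internal→external)
                • ack:
                  ⊕{retry,ok,more} = &{retry,ok,more}  (internal→external)
                    • retry:
                      dual(end) = end
                    • ok:
                      dual(X) = X
                    • more:
                      dual(end) = end
                • stop:
                  ?Str = !Str
                    dual(X) = X

?Bool.!Unit.μX.&{done: !Bool.⊕{ack: ?Str.end, ok: &{ok: X, stop: X}, done: !Bool.end}, data: &{err: &{err: ?Unit.X, data: !Bool.X}, stop: !Str.!Bool.X, data: &{ack: &{retry: end, ok: X, more: end}, stop: !Str.X}}}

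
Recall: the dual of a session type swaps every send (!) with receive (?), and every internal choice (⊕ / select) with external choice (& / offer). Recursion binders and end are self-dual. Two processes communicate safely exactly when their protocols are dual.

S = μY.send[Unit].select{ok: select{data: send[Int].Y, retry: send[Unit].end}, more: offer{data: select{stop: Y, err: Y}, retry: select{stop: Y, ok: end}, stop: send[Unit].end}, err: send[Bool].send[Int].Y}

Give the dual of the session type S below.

μY.recv[Unit].offer{ok: offer{data: recv[Int].Y, retry: recv[Unit].end}, more: select{data: offer{stop: Y, err: Y}, retry: offer{stop: Y, ok: end}, stop: recv[Unit].end}, err: recv[Bool].recv[Int].Y}

μY = μY  (rec unchanged)
  send[Unit] = recv[Unit]
    select{ok,more,err} = offer{ok,more,err}  (internal→external)
      [ok]
        select{data,retry} = offer{data,retry}  (internal→external)
          [data]
            send[Int] = recv[Int]
              Y ↦ Y
          [retry]
            send[Unit] = recv[Unit]
              end ↦ end
      [more]
        offer{data,retry,stop} = select{data,retry,stop}  (offer→select)
          [data]
            select{stop,err} = offer{stop,err}  (internal→external)
              [stop]
                Y ↦ Y
              [err]
                Y ↦ Y
          [retry]
            select{stop,ok} = offer{stop,ok}  (internal→external)
              [stop]
                Y ↦ Y
              [ok]
                end ↦ end
          [stop]
            send[Unit] = recv[Unit]
              end ↦ end
      [err]
        send[Bool] = recv[Bool]
          send[Int] = recv[Int]
            Y ↦ Y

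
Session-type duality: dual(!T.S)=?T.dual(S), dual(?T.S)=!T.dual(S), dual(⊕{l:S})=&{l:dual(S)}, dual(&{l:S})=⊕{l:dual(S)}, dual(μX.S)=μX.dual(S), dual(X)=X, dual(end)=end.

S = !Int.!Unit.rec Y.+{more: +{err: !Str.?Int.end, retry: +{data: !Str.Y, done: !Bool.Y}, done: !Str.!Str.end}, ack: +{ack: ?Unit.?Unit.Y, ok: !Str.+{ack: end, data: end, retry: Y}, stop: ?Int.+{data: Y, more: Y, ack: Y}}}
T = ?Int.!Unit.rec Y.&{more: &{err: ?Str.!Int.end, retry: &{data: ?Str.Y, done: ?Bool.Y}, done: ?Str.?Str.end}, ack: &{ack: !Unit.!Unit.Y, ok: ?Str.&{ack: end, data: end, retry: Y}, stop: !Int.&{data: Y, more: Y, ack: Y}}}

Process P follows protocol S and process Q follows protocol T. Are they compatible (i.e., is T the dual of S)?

!Int ‖ ?Int  ✓
  !Unit ‖ !Unit  ✗ same direction on both sides — not dual

NO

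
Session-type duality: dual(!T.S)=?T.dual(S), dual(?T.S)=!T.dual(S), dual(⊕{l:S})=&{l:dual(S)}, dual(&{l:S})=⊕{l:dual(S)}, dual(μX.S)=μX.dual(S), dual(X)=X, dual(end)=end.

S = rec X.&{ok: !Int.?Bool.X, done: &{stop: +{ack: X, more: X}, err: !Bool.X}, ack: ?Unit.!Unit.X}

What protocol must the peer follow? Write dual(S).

rec X → rec X  (rec unchanged)
  &{ok,done,ack} → +{ok,done,ack}  (external→internal)
    • ok:
      !Int → ?Int
        ?Bool → !Bool
          X ↦ X
    • done:
      &{stop,err} → +{stop,err}  (external→internal)
        • stop:
          +{ack,more} → &{ack,more}  (internal→external)
            • ack:
              X ↦ X
            • more:
              X ↦ X
        • err:
          !Bool → ?Bool
            X ↦ X
    • ack:
      ?Unit → !Unit
        !Unit → ?Unit
          X ↦ X

rec X.+{ok: ?Int.!Bool.X, done: +{stop: &{ack: X, more: X}, err: ?Bool.X}, ack: !Unit.?Unit.X}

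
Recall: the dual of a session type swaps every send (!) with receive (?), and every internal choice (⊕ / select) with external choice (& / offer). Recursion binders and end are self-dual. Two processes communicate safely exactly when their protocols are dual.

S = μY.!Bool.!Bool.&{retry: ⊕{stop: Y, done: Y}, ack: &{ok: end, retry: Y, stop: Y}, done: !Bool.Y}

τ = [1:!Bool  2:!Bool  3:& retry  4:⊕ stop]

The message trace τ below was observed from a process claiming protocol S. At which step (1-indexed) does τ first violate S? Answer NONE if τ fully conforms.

[1] !Bool  ✓  residual = !Bool.&{retry: ⊕{stop: μY.…, done: μY.…}, ack: &{ok: end, retry: μY.…, stop: μY.…}, done: !Bool.μY.…}
[2] !Bool  ✓  residual = &{retry: ⊕{stop: μY.…, done: μY.…}, ack: &{ok: end, retry: μY.…, stop: μY.…}, done: !Bool.μY.…}
[3] & retry  ✓  residual = ⊕{stop: μY.…, done: μY.…}
[4] ⊕ stop  ✓  residual = μY.…
τ conforms to S (length 4)

NONE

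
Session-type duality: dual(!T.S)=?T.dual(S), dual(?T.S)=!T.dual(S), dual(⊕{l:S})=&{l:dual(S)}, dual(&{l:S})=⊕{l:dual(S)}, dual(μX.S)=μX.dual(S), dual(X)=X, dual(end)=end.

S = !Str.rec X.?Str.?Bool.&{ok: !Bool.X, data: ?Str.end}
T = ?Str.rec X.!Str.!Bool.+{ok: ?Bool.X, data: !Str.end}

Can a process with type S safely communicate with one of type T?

!Str | ?Str  match
  rec X | rec X  match (binder kept)
    ?Str | !Str  match
      ?Bool | !Bool  match
        &{ok,data} | +{ok,data}  match labels match
          case ok:
            !Bool | ?Bool  match
              X | X  match
          case data:
            ?Str | !Str  match
              end | end  match

YES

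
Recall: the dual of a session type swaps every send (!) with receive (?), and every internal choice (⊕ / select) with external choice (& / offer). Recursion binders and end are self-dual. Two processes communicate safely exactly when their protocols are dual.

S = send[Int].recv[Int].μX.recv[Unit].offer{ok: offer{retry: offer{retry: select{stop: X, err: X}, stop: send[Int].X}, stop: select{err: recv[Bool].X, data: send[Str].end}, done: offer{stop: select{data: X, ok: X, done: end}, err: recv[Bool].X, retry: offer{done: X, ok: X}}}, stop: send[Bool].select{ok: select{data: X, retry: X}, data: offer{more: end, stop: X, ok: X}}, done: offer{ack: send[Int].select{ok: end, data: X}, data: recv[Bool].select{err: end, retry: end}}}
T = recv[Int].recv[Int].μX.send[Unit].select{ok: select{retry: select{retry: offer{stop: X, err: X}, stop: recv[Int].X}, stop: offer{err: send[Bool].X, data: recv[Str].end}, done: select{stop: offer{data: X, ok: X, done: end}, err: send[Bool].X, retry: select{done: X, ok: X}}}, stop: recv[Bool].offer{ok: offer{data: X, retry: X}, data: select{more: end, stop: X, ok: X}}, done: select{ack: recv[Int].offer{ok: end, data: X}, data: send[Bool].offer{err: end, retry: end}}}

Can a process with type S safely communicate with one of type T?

NO

send[Int] | recv[Int]  ok
  recv[Int] | recv[Int]  ✗ same direction on both sides — not dual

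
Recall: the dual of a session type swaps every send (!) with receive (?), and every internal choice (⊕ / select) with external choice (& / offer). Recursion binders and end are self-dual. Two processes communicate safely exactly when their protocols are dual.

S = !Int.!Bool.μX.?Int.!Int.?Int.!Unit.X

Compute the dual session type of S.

!Int → ?Int
  !Bool → ?Bool
    μX → μX  (binder kept)
      ?Int → !Int
        !Int → ?Int
          ?Int → !Int
            !Unit → ?Unit
              dual(X) = X

?Int.?Bool.μX.!Int.?Int.!Int.?Unit.X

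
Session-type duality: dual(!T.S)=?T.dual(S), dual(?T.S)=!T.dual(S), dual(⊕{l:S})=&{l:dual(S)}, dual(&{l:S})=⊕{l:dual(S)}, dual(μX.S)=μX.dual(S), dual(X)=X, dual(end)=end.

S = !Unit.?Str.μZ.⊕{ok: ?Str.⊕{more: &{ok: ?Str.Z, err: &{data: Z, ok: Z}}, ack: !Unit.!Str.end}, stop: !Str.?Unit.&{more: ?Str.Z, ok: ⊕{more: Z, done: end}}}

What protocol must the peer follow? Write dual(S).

!Unit = ?Unit
  ?Str = !Str
    μZ = μZ  (rec unchanged)
      ⊕{ok,stop} = &{ok,stop}  (⊕→&)
        • ok:
          ?Str = !Str
            ⊕{more,ack} = &{more,ack}  (⊕→&)
              • more:
                &{ok,err} = ⊕{ok,err}  (&→⊕)
                  • ok:
                    ?Str = !Str
                      Z ↦ Z
                  • err:
                    &{data,ok} = ⊕{data,ok}  (&→⊕)
                      • data:
                        Z ↦ Z
                      • ok:
                        Z ↦ Z
              • ack:
                !Unit = ?Unit
                  !Str = ?Str
                    end ↦ end
        • stop:
          !Str = ?Str
            ?Unit = !Unit
              &{more,ok} = ⊕{more,ok}  (&→⊕)
                • more:
                  ?Str = !Str
                    Z ↦ Z
                • ok:
                  ⊕{more,done} = &{more,done}  (⊕→&)
                    • more:
                      Z ↦ Z
                    • done:
                      end ↦ end

?Unit.!Str.μZ.&{ok: !Str.&{more: ⊕{ok: !Str.Z, err: ⊕{data: Z, ok: Z}}, ack: ?Unit.?Str.end}, stop: ?Str.!Unit.⊕{more: !Str.Z, ok: &{more: Z, done: end}}}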